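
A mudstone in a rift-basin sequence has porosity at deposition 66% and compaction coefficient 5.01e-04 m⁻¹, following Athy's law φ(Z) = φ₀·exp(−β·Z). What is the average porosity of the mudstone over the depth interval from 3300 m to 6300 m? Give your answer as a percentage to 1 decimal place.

6.5%

Working in km (1 km = 1000 m; β in km⁻¹ = β in m⁻¹ × 1000):
⟨φ⟩ = (1/(Z₂−Z₁)) ∫ φ₀ e^(−βZ) dZ = φ₀·(e^(−β·Z₁) − e^(−β·Z₂)) / (β·(Z₂−Z₁))
e^(−0.501×3.3) = 0.1914; e^(−0.501×6.3) = 0.0426
⟨φ⟩ = 0.66 × (0.1914 − 0.0426) / (0.501 × 3) = 0.66 × 0.0990 = 0.0654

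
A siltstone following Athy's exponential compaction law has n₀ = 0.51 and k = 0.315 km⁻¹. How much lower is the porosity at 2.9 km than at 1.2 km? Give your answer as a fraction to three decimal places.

0.145

n(1.2) = 0.51·e^(−0.315×1.2) = 0.3495
n(2.9) = 0.51·e^(−0.315×2.9) = 0.2046
Δn = 0.3495 − 0.2046 = 0.1449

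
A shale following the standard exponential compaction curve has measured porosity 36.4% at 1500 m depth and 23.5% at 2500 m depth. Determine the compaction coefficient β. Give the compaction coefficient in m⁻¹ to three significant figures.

Working in km (1 km = 1000 m; β in km⁻¹ = β in m⁻¹ × 1000):
Athy: n(d) = n₀ e^(−βd) ⇒ n₁/n₂ = e^{β(d₂−d₁)} ⇒ β = ln(n₁/n₂)/(d₂−d₁)
β = ln(0.364/0.235) / (2.5 − 1.5) = ln(1.549) / 1 = 0.4376 / 1 = 0.4376 km⁻¹

0.000438 m⁻¹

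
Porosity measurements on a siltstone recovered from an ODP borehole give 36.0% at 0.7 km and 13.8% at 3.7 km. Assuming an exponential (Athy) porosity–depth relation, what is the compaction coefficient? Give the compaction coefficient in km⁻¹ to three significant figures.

Athy: phi(z) = phi₀ e^(−βz) ⇒ phi₁/phi₂ = e^{β(z₂−z₁)} ⇒ β = ln(phi₁/phi₂)/(z₂−z₁)
β = ln(0.36/0.138) / (3.7 − 0.7) = ln(2.609) / 3 = 0.9589 / 3 = 0.3196 km⁻¹

0.320 km⁻¹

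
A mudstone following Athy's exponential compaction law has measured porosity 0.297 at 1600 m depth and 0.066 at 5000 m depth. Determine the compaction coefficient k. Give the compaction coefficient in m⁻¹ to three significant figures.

0.000442 m⁻¹

Working in km (1 km = 1000 m; k in km⁻¹ = k in m⁻¹ × 1000):
Athy: φ(z) = φ₀ e^(−kz) ⇒ φ₁/φ₂ = e^{k(z₂−z₁)} ⇒ k = ln(φ₁/φ₂)/(z₂−z₁)
k = ln(0.297/0.066) / (5 − 1.6) = ln(4.5) / 3.4 = 1.5041 / 3.4 = 0.4424 km⁻¹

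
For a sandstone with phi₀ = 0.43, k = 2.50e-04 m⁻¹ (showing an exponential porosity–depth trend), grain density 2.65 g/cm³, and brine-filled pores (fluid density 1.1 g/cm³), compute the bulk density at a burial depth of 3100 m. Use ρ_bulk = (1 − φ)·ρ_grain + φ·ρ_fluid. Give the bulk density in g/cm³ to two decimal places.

2.34 g/cm³

Working in km (1 km = 1000 m; k in km⁻¹ = k in m⁻¹ × 1000):
Porosity at depth: phi = 0.43·exp(−0.25×3.1) = 0.43×0.4607 = 0.1981
Bulk density: ρ_b = (1−phi)ρ_g + phi·ρ_f = 0.8019×2.65 + 0.1981×1.1
       = 2.125 + 0.218 = 2.343 g/cm³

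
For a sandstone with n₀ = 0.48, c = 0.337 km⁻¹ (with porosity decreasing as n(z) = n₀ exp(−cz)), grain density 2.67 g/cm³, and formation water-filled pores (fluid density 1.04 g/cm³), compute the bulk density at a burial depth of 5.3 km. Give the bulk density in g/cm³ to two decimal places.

Porosity at depth: n = 0.48·exp(−0.337×5.3) = 0.48×0.1676 = 0.0805
Bulk density: ρ_b = (1−n)ρ_g + n·ρ_f = 0.9195×2.67 + 0.0805×1.04
       = 2.455 + 0.084 = 2.539 g/cm³

2.54 g/cm³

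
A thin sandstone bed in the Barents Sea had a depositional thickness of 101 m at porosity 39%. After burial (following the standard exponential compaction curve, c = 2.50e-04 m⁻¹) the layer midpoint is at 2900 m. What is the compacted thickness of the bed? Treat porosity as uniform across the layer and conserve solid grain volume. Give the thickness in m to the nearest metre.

76 m

Working in km (1 km = 1000 m; c in km⁻¹ = c in m⁻¹ × 1000):
Porosity at 2.9 km: n = 0.39·exp(−0.25×2.9) = 0.1889
Solid-volume conservation: h(1−n) = h₀(1−n₀) ⇒ h = h₀·(1−n₀)/(1−n)
h = 0.101 × (1 − 0.39)/(1 − 0.1889) = 0.101 × 0.7521 = 0.0760 km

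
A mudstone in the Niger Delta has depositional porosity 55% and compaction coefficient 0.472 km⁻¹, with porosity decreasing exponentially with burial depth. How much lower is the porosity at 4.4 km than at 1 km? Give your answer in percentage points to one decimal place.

27.4 percentage points

phi(1) = 0.55·e^(−0.472×1) = 0.3431
phi(4.4) = 0.55·e^(−0.472×4.4) = 0.0689
Δphi = 0.3431 − 0.0689 = 0.2741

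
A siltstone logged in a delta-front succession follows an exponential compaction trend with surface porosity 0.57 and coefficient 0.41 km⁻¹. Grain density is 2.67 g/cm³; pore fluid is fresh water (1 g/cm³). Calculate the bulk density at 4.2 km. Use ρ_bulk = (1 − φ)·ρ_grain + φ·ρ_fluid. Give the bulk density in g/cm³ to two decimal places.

Porosity at depth: phi = 0.57·exp(−0.41×4.2) = 0.57×0.1787 = 0.1019
Bulk density: ρ_b = (1−phi)ρ_g + phi·ρ_f = 0.8981×2.67 + 0.1019×1
       = 2.398 + 0.102 = 2.500 g/cm³

2.50 g/cm³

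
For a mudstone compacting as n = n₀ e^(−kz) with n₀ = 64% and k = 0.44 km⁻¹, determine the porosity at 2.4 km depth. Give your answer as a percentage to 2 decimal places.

22.26%

n = n₀·exp(−k·z) = 0.64 × exp(−0.44 × 2.4) = 0.64 × exp(−1.056)
  = 0.64 × 0.3478 = 0.2226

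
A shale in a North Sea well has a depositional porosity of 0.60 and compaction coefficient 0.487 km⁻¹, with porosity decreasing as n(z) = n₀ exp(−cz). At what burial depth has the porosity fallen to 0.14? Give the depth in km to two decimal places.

Invert Athy's law: z = ln(n₀/n) / c
z = ln(0.6/0.14) / 0.487 = ln(4.286) / 0.487 = 1.4553 / 0.487 = 2.988 km

2.99 km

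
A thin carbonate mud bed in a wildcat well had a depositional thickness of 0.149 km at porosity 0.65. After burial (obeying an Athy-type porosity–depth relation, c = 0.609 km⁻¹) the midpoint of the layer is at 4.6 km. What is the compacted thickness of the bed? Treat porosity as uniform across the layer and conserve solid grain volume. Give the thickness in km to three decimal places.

Porosity at 4.6 km: n = 0.65·exp(−0.609×4.6) = 0.0395
Solid-volume conservation: h(1−n) = h₀(1−n₀) ⇒ h = h₀·(1−n₀)/(1−n)
h = 0.149 × (1 − 0.65)/(1 − 0.0395) = 0.149 × 0.3644 = 0.0543 km

0.054 km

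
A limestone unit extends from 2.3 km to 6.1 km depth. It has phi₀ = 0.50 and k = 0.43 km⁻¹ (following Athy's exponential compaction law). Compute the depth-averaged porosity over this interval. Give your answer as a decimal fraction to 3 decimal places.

⟨phi⟩ = (1/(d₂−d₁)) ∫ phi₀ e^(−kd) dd = phi₀·(e^(−k·d₁) − e^(−k·d₂)) / (k·(d₂−d₁))
e^(−0.43×2.3) = 0.3719; e^(−0.43×6.1) = 0.0726
⟨phi⟩ = 0.5 × (0.3719 − 0.0726) / (0.43 × 3.8) = 0.5 × 0.1832 = 0.0916

0.092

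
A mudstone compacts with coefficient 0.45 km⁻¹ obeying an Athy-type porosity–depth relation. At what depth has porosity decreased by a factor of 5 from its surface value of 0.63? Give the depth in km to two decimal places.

3.58 km

phi/phi₀ = 1/5 ⇒ exp(−c·z) = 1/5 ⇒ z = ln(5) / c
z = 1.6094 / 0.45 = 3.577 km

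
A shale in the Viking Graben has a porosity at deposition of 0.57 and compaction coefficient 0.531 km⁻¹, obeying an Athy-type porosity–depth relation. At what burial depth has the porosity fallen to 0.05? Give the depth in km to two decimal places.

Invert Athy's law: Z = ln(phi₀/phi) / β
Z = ln(0.57/0.05) / 0.531 = ln(11.4) / 0.531 = 2.4336 / 0.531 = 4.583 km

4.58 km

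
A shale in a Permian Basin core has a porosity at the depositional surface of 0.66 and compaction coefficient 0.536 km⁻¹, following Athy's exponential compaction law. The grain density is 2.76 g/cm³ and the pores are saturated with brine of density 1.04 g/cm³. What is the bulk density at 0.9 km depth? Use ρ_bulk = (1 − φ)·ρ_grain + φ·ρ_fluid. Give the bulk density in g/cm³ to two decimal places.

Porosity at depth: n = 0.66·exp(−0.536×0.9) = 0.66×0.6173 = 0.4074
Bulk density: ρ_b = (1−n)ρ_g + n·ρ_f = 0.5926×2.76 + 0.4074×1.04
       = 1.636 + 0.424 = 2.059 g/cm³

2.06 g/cm³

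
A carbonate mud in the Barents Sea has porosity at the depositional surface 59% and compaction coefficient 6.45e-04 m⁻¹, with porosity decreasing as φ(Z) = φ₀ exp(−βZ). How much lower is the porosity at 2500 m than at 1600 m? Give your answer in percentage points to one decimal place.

Working in km (1 km = 1000 m; β in km⁻¹ = β in m⁻¹ × 1000):
φ(1.6) = 0.59·e^(−0.645×1.6) = 0.2102
φ(2.5) = 0.59·e^(−0.645×2.5) = 0.1176
Δφ = 0.2102 − 0.1176 = 0.0926

9.3 percentage points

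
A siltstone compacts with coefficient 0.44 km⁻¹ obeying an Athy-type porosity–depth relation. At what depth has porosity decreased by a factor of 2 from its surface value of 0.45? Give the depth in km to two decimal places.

phi/phi₀ = 1/2 ⇒ exp(−c·Z) = 1/2 ⇒ Z = ln(2) / c
Z = 0.6931 / 0.44 = 1.575 km

1.58 km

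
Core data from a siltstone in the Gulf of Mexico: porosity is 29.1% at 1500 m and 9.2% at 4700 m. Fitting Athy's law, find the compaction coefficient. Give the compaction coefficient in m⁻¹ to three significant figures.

0.000360 m⁻¹

Working in km (1 km = 1000 m; β in km⁻¹ = β in m⁻¹ × 1000):
Athy: phi(z) = phi₀ e^(−βz) ⇒ phi₁/phi₂ = e^{β(z₂−z₁)} ⇒ β = ln(phi₁/phi₂)/(z₂−z₁)
β = ln(0.291/0.092) / (4.7 − 1.5) = ln(3.163) / 3.2 = 1.1515 / 3.2 = 0.3599 km⁻¹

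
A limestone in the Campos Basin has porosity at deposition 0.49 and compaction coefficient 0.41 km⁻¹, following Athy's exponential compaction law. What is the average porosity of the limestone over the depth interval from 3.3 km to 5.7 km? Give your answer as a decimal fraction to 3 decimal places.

⟨n⟩ = (1/(Z₂−Z₁)) ∫ n₀ e^(−cZ) dZ = n₀·(e^(−c·Z₁) − e^(−c·Z₂)) / (c·(Z₂−Z₁))
e^(−0.41×3.3) = 0.2585; e^(−0.41×5.7) = 0.0966
⟨n⟩ = 0.49 × (0.2585 − 0.0966) / (0.41 × 2.4) = 0.49 × 0.1645 = 0.0806

0.081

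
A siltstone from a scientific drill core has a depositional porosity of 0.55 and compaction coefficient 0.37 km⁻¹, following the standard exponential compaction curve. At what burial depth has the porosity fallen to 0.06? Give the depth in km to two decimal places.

5.99 km

Invert Athy's law: d = ln(n₀/n) / β
d = ln(0.55/0.06) / 0.37 = ln(9.167) / 0.37 = 2.2156 / 0.37 = 5.988 km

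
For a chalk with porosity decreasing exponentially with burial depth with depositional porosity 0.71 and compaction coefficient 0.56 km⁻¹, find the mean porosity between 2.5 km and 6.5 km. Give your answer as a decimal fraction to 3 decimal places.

⟨φ⟩ = (1/(d₂−d₁)) ∫ φ₀ e^(−kd) dd = φ₀·(e^(−k·d₁) − e^(−k·d₂)) / (k·(d₂−d₁))
e^(−0.56×2.5) = 0.2466; e^(−0.56×6.5) = 0.0263
⟨φ⟩ = 0.71 × (0.2466 − 0.0263) / (0.56 × 4) = 0.71 × 0.0984 = 0.0698

0.070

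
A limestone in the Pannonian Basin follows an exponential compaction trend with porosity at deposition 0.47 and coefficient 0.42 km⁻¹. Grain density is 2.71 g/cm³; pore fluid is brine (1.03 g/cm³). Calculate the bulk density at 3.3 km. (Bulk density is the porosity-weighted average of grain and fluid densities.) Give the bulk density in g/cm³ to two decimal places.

Porosity at depth: phi = 0.47·exp(−0.42×3.3) = 0.47×0.2501 = 0.1175
Bulk density: ρ_b = (1−phi)ρ_g + phi·ρ_f = 0.8825×2.71 + 0.1175×1.03
       = 2.391 + 0.121 = 2.513 g/cm³

2.51 g/cm³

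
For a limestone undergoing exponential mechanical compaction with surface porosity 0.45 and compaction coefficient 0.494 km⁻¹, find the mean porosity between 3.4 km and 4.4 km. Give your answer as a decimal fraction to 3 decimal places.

⟨phi⟩ = (1/(z₂−z₁)) ∫ phi₀ e^(−βz) dz = phi₀·(e^(−β·z₁) − e^(−β·z₂)) / (β·(z₂−z₁))
e^(−0.494×3.4) = 0.1864; e^(−0.494×4.4) = 0.1138
⟨phi⟩ = 0.45 × (0.1864 − 0.1138) / (0.494 × 1) = 0.45 × 0.1471 = 0.0662

0.066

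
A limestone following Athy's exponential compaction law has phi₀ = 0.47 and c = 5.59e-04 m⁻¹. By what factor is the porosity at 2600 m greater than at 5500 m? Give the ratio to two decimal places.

5.06

Working in km (1 km = 1000 m; c in km⁻¹ = c in m⁻¹ × 1000):
phi(z₁)/phi(z₂) = e^(−c·z₁)/e^(−c·z₂) = e^{c(z₂−z₁)}
= exp(0.559 × 2.9) = exp(1.621) = 5.0587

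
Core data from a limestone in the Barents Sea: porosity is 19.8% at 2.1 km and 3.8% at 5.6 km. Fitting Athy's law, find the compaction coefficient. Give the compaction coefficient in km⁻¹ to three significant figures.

Athy: phi(z) = phi₀ e^(−cz) ⇒ phi₁/phi₂ = e^{c(z₂−z₁)} ⇒ c = ln(phi₁/phi₂)/(z₂−z₁)
c = ln(0.198/0.038) / (5.6 − 2.1) = ln(5.211) / 3.5 = 1.6507 / 3.5 = 0.4716 km⁻¹

0.472 km⁻¹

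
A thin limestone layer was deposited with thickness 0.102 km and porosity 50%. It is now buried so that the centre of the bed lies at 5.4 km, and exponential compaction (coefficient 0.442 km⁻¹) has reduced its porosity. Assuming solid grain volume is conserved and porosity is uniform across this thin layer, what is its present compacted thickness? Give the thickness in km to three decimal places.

Porosity at 5.4 km: n = 0.5·exp(−0.442×5.4) = 0.0460
Solid-volume conservation: h(1−n) = h₀(1−n₀) ⇒ h = h₀·(1−n₀)/(1−n)
h = 0.102 × (1 − 0.5)/(1 − 0.0460) = 0.102 × 0.5241 = 0.0535 km

0.053 km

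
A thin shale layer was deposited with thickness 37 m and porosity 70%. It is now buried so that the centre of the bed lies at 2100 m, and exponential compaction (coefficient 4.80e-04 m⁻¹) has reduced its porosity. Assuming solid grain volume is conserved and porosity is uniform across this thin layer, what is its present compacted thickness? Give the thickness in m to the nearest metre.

15 m

Working in km (1 km = 1000 m; k in km⁻¹ = k in m⁻¹ × 1000):
Porosity at 2.1 km: φ = 0.7·exp(−0.48×2.1) = 0.2555
Solid-volume conservation: h(1−φ) = h₀(1−φ₀) ⇒ h = h₀·(1−φ₀)/(1−φ)
h = 0.037 × (1 − 0.7)/(1 − 0.2555) = 0.037 × 0.4029 = 0.0149 km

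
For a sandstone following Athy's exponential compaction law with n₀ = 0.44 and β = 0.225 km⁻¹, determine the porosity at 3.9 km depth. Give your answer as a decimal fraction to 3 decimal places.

n = n₀·exp(−β·d) = 0.44 × exp(−0.225 × 3.9) = 0.44 × exp(−0.8775)
  = 0.44 × 0.4158 = 0.1830

0.183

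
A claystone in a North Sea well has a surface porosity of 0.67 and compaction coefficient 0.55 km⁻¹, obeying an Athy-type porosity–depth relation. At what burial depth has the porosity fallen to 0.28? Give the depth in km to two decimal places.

1.59 km

Invert Athy's law: Z = ln(n₀/n) / c
Z = ln(0.67/0.28) / 0.55 = ln(2.393) / 0.55 = 0.8725 / 0.55 = 1.586 km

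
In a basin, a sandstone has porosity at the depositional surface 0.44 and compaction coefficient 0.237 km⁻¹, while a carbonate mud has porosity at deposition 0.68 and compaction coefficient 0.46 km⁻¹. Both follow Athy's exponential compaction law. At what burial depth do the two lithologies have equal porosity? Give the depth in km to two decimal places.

Set φ₀ₐ e^(−βₐd) = φ₀ᵦ e^(−βᵦd) ⇒ ln(φ₀ₐ/φ₀ᵦ) = (βₐ − βᵦ)·d
d = ln(0.44/0.68) / (0.237 − 0.46) = -0.4353 / -0.223 = 1.952 km

1.95 km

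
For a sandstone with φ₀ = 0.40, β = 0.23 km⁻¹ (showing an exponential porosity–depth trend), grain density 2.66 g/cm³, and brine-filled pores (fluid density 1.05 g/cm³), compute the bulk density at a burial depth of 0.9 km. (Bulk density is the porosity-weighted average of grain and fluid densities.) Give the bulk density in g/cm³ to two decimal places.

Porosity at depth: φ = 0.4·exp(−0.23×0.9) = 0.4×0.8130 = 0.3252
Bulk density: ρ_b = (1−φ)ρ_g + φ·ρ_f = 0.6748×2.66 + 0.3252×1.05
       = 1.795 + 0.341 = 2.136 g/cm³

2.14 g/cm³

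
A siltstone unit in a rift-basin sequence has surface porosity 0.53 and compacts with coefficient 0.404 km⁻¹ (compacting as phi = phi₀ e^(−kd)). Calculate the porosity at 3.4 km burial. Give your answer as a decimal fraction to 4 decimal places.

phi = phi₀·exp(−k·d) = 0.53 × exp(−0.404 × 3.4) = 0.53 × exp(−1.374)
  = 0.53 × 0.2532 = 0.1342

0.1342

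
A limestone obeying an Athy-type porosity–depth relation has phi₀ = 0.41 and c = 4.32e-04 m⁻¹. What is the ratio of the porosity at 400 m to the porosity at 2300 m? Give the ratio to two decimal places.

2.27

Working in km (1 km = 1000 m; c in km⁻¹ = c in m⁻¹ × 1000):
phi(z₁)/phi(z₂) = e^(−c·z₁)/e^(−c·z₂) = e^{c(z₂−z₁)}
= exp(0.432 × 1.9) = exp(0.8208) = 2.2723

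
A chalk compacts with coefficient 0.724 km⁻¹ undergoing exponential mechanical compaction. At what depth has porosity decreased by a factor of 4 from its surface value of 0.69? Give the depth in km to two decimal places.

phi/phi₀ = 1/4 ⇒ exp(−c·z) = 1/4 ⇒ z = ln(4) / c
z = 1.3863 / 0.724 = 1.915 km

1.91 km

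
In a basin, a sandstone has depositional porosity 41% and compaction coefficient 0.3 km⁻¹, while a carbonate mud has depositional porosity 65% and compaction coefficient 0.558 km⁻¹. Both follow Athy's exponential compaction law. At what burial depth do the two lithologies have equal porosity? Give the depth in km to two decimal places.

Set n₀ₐ e^(−kₐd) = n₀ᵦ e^(−kᵦd) ⇒ ln(n₀ₐ/n₀ᵦ) = (kₐ − kᵦ)·d
d = ln(0.41/0.65) / (0.3 − 0.558) = -0.4608 / -0.258 = 1.786 km

1.79 km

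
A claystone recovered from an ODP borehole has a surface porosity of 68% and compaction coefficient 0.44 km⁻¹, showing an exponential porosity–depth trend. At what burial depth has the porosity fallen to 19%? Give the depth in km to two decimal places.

2.90 km

Invert Athy's law: d = ln(phi₀/phi) / k
d = ln(0.68/0.19) / 0.44 = ln(3.579) / 0.44 = 1.2751 / 0.44 = 2.898 km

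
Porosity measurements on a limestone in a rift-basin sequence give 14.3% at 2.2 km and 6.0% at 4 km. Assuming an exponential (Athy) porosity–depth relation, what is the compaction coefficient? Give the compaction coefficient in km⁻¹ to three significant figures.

0.483 km⁻¹

Athy: φ(Z) = φ₀ e^(−βZ) ⇒ φ₁/φ₂ = e^{β(Z₂−Z₁)} ⇒ β = ln(φ₁/φ₂)/(Z₂−Z₁)
β = ln(0.143/0.06) / (4 − 2.2) = ln(2.383) / 1.8 = 0.8685 / 1.8 = 0.4825 km⁻¹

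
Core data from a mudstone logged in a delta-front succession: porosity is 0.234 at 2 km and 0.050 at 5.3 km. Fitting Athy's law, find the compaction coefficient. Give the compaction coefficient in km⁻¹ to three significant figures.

0.468 km⁻¹

Athy: n(d) = n₀ e^(−kd) ⇒ n₁/n₂ = e^{k(d₂−d₁)} ⇒ k = ln(n₁/n₂)/(d₂−d₁)
k = ln(0.234/0.05) / (5.3 − 2) = ln(4.68) / 3.3 = 1.5433 / 3.3 = 0.4677 km⁻¹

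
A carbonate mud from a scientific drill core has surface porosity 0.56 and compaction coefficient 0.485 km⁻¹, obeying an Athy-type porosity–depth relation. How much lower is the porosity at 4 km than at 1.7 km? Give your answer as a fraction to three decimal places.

0.165

φ(1.7) = 0.56·e^(−0.485×1.7) = 0.2455
φ(4) = 0.56·e^(−0.485×4) = 0.0805
Δφ = 0.2455 − 0.0805 = 0.1651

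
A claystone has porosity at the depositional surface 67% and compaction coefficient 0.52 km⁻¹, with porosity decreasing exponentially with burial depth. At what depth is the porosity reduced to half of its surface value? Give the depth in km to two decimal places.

n/n₀ = 1/2 ⇒ exp(−k·Z) = 1/2 ⇒ Z = ln(2) / k
Z = 0.6931 / 0.52 = 1.333 km

1.33 km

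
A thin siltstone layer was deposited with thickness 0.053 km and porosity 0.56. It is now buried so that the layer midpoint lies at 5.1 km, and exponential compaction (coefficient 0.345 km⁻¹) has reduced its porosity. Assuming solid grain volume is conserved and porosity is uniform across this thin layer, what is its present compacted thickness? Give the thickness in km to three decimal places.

Porosity at 5.1 km: φ = 0.56·exp(−0.345×5.1) = 0.0964
Solid-volume conservation: h(1−φ) = h₀(1−φ₀) ⇒ h = h₀·(1−φ₀)/(1−φ)
h = 0.053 × (1 − 0.56)/(1 − 0.0964) = 0.053 × 0.4869 = 0.0258 km

0.026 km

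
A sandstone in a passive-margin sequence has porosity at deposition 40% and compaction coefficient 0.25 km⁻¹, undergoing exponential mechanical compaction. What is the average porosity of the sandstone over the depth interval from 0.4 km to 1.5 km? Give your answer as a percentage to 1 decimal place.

31.6%

⟨n⟩ = (1/(Z₂−Z₁)) ∫ n₀ e^(−kZ) dZ = n₀·(e^(−k·Z₁) − e^(−k·Z₂)) / (k·(Z₂−Z₁))
e^(−0.25×0.4) = 0.9048; e^(−0.25×1.5) = 0.6873
⟨n⟩ = 0.4 × (0.9048 − 0.6873) / (0.25 × 1.1) = 0.4 × 0.7911 = 0.3164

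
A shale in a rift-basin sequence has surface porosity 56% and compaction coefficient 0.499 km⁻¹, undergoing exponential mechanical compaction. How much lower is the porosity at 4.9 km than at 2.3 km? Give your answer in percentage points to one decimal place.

n(2.3) = 0.56·e^(−0.499×2.3) = 0.1777
n(4.9) = 0.56·e^(−0.499×4.9) = 0.0486
Δn = 0.1777 − 0.0486 = 0.1292

12.9 percentage points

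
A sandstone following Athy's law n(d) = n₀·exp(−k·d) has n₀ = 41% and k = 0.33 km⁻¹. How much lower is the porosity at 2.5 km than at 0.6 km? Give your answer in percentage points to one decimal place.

n(0.6) = 0.41·e^(−0.33×0.6) = 0.3364
n(2.5) = 0.41·e^(−0.33×2.5) = 0.1797
Δn = 0.3364 − 0.1797 = 0.1567

15.7 percentage points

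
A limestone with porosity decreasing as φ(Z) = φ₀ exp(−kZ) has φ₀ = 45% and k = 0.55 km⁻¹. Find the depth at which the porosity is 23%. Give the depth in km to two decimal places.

Invert Athy's law: Z = ln(φ₀/φ) / k
Z = ln(0.45/0.23) / 0.55 = ln(1.957) / 0.55 = 0.6712 / 0.55 = 1.220 km

1.22 km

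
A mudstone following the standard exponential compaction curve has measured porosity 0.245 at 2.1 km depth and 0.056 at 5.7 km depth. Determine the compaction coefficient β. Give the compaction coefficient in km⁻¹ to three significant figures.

0.410 km⁻¹

Athy: n(Z) = n₀ e^(−βZ) ⇒ n₁/n₂ = e^{β(Z₂−Z₁)} ⇒ β = ln(n₁/n₂)/(Z₂−Z₁)
β = ln(0.245/0.056) / (5.7 − 2.1) = ln(4.375) / 3.6 = 1.4759 / 3.6 = 0.41 km⁻¹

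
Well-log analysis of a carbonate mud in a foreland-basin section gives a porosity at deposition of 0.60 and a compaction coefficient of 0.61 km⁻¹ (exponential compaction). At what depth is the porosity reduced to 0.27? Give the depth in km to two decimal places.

Invert Athy's law: z = ln(φ₀/φ) / c
z = ln(0.6/0.27) / 0.61 = ln(2.222) / 0.61 = 0.7985 / 0.61 = 1.309 km

1.31 km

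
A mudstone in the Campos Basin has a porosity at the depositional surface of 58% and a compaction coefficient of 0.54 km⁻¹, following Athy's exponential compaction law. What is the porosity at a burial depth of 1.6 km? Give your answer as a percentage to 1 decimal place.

n = n₀·exp(−k·z) = 0.58 × exp(−0.54 × 1.6) = 0.58 × exp(−0.864)
  = 0.58 × 0.4215 = 0.2445

24.4%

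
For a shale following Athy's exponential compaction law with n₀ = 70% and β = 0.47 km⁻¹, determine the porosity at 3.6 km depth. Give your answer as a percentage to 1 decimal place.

n = n₀·exp(−β·z) = 0.7 × exp(−0.47 × 3.6) = 0.7 × exp(−1.692)
  = 0.7 × 0.1842 = 0.1289

12.9%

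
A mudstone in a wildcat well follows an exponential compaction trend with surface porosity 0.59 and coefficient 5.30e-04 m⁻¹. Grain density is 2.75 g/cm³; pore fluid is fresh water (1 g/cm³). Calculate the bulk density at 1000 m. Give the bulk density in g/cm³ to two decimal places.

Working in km (1 km = 1000 m; c in km⁻¹ = c in m⁻¹ × 1000):
Porosity at depth: n = 0.59·exp(−0.53×1) = 0.59×0.5886 = 0.3473
Bulk density: ρ_b = (1−n)ρ_g + n·ρ_f = 0.6527×2.75 + 0.3473×1
       = 1.795 + 0.347 = 2.142 g/cm³

2.14 g/cm³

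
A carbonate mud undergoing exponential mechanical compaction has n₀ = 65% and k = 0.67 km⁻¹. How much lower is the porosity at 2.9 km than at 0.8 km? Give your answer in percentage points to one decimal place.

n(0.8) = 0.65·e^(−0.67×0.8) = 0.3803
n(2.9) = 0.65·e^(−0.67×2.9) = 0.0931
Δn = 0.3803 − 0.0931 = 0.2872

28.7 percentage points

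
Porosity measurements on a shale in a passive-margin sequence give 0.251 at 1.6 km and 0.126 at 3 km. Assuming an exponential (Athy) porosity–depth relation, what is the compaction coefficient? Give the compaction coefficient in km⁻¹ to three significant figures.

0.492 km⁻¹

Athy: n(z) = n₀ e^(−βz) ⇒ n₁/n₂ = e^{β(z₂−z₁)} ⇒ β = ln(n₁/n₂)/(z₂−z₁)
β = ln(0.251/0.126) / (3 − 1.6) = ln(1.992) / 1.4 = 0.6892 / 1.4 = 0.4923 km⁻¹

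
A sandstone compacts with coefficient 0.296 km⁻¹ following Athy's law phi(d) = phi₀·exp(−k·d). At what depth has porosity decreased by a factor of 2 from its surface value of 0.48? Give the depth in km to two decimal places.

phi/phi₀ = 1/2 ⇒ exp(−k·d) = 1/2 ⇒ d = ln(2) / k
d = 0.6931 / 0.296 = 2.342 km

2.34 km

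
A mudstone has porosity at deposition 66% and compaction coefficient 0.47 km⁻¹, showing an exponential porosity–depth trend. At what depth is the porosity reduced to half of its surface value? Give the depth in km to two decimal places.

1.47 km

phi/phi₀ = 1/2 ⇒ exp(−β·d) = 1/2 ⇒ d = ln(2) / β
d = 0.6931 / 0.47 = 1.475 km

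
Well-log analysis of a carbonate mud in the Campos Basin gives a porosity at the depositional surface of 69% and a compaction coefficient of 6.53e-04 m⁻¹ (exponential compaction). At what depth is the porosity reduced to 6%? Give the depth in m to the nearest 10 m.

Working in km (1 km = 1000 m; k in km⁻¹ = k in m⁻¹ × 1000):
Invert Athy's law: z = ln(n₀/n) / k
z = ln(0.69/0.06) / 0.653 = ln(11.5) / 0.653 = 2.4423 / 0.653 = 3.740 km

3740 m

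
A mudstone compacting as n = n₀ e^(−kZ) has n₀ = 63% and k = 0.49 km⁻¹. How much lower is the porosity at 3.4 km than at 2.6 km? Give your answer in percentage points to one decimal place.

5.7 percentage points

n(2.6) = 0.63·e^(−0.49×2.6) = 0.1762
n(3.4) = 0.63·e^(−0.49×3.4) = 0.1191
Δn = 0.1762 − 0.1191 = 0.0571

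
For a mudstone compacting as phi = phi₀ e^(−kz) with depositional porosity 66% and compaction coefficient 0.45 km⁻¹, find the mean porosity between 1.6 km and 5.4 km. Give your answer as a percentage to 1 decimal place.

15.4%

⟨phi⟩ = (1/(z₂−z₁)) ∫ phi₀ e^(−kz) dz = phi₀·(e^(−k·z₁) − e^(−k·z₂)) / (k·(z₂−z₁))
e^(−0.45×1.6) = 0.4868; e^(−0.45×5.4) = 0.0880
⟨phi⟩ = 0.66 × (0.4868 − 0.0880) / (0.45 × 3.8) = 0.66 × 0.2332 = 0.1539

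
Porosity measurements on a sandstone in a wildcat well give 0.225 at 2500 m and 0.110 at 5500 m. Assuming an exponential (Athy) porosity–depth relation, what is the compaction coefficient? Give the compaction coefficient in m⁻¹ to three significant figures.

0.000239 m⁻¹

Working in km (1 km = 1000 m; k in km⁻¹ = k in m⁻¹ × 1000):
Athy: phi(d) = phi₀ e^(−kd) ⇒ phi₁/phi₂ = e^{k(d₂−d₁)} ⇒ k = ln(phi₁/phi₂)/(d₂−d₁)
k = ln(0.225/0.11) / (5.5 − 2.5) = ln(2.045) / 3 = 0.7156 / 3 = 0.2385 km⁻¹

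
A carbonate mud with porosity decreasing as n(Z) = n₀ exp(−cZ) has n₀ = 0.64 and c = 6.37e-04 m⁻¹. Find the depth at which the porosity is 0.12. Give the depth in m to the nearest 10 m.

2630 m

Working in km (1 km = 1000 m; c in km⁻¹ = c in m⁻¹ × 1000):
Invert Athy's law: Z = ln(n₀/n) / c
Z = ln(0.64/0.12) / 0.637 = ln(5.333) / 0.637 = 1.6740 / 0.637 = 2.628 km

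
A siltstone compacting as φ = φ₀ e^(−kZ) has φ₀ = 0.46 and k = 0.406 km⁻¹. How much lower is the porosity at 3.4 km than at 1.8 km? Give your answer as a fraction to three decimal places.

0.106

φ(1.8) = 0.46·e^(−0.406×1.8) = 0.2215
φ(3.4) = 0.46·e^(−0.406×3.4) = 0.1157
Δφ = 0.2215 − 0.1157 = 0.1058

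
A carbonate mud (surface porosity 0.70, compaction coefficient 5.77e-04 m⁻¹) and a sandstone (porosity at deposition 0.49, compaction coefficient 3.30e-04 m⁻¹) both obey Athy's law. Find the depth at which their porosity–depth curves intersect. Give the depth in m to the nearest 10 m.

1440 m

Working in km (1 km = 1000 m; c in km⁻¹ = c in m⁻¹ × 1000):
Set n₀ₐ e^(−cₐd) = n₀ᵦ e^(−cᵦd) ⇒ ln(n₀ₐ/n₀ᵦ) = (cₐ − cᵦ)·d
d = ln(0.7/0.49) / (0.577 − 0.33) = 0.3567 / 0.247 = 1.444 km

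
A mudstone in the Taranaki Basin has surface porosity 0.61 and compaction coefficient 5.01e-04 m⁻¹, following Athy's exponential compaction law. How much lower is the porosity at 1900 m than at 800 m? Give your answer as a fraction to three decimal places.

0.173

Working in km (1 km = 1000 m; β in km⁻¹ = β in m⁻¹ × 1000):
φ(0.8) = 0.61·e^(−0.501×0.8) = 0.4086
φ(1.9) = 0.61·e^(−0.501×1.9) = 0.2355
Δφ = 0.4086 − 0.2355 = 0.1731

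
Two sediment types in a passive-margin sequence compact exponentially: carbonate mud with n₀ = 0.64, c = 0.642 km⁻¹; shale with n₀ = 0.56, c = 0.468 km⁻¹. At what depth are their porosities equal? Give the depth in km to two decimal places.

0.77 km

Set n₀ₐ e^(−cₐz) = n₀ᵦ e^(−cᵦz) ⇒ ln(n₀ₐ/n₀ᵦ) = (cₐ − cᵦ)·z
z = ln(0.64/0.56) / (0.642 − 0.468) = 0.1335 / 0.174 = 0.767 km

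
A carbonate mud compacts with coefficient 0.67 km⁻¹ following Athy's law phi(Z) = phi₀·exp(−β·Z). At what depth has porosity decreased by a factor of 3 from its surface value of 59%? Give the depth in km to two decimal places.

phi/phi₀ = 1/3 ⇒ exp(−β·Z) = 1/3 ⇒ Z = ln(3) / β
Z = 1.0986 / 0.67 = 1.640 km

1.64 km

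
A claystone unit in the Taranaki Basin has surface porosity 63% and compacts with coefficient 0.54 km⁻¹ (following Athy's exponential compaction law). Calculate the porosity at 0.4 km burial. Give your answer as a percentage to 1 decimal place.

50.8%

n = n₀·exp(−k·Z) = 0.63 × exp(−0.54 × 0.4) = 0.63 × exp(−0.216)
  = 0.63 × 0.8057 = 0.5076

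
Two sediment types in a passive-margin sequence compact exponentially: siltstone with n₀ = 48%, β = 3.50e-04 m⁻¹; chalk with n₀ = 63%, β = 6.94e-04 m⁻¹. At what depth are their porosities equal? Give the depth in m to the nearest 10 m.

790 m

Working in km (1 km = 1000 m; β in km⁻¹ = β in m⁻¹ × 1000):
Set n₀ₐ e^(−βₐd) = n₀ᵦ e^(−βᵦd) ⇒ ln(n₀ₐ/n₀ᵦ) = (βₐ − βᵦ)·d
d = ln(0.48/0.63) / (0.35 − 0.694) = -0.2719 / -0.344 = 0.791 km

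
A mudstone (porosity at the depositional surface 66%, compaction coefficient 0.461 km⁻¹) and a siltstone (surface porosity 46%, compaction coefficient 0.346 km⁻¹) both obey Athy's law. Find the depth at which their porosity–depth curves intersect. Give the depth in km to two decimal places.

Set φ₀ₐ e^(−βₐz) = φ₀ᵦ e^(−βᵦz) ⇒ ln(φ₀ₐ/φ₀ᵦ) = (βₐ − βᵦ)·z
z = ln(0.66/0.46) / (0.461 − 0.346) = 0.3610 / 0.115 = 3.139 km

3.14 km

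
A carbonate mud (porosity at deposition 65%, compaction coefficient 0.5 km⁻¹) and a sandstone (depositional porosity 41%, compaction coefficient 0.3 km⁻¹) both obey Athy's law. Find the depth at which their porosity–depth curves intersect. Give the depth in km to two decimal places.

2.30 km

Set φ₀ₐ e^(−cₐZ) = φ₀ᵦ e^(−cᵦZ) ⇒ ln(φ₀ₐ/φ₀ᵦ) = (cₐ − cᵦ)·Z
Z = ln(0.65/0.41) / (0.5 − 0.3) = 0.4608 / 0.2 = 2.304 km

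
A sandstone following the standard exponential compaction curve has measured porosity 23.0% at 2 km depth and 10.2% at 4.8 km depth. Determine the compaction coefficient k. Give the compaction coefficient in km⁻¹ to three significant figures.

0.290 km⁻¹

Athy: φ(d) = φ₀ e^(−kd) ⇒ φ₁/φ₂ = e^{k(d₂−d₁)} ⇒ k = ln(φ₁/φ₂)/(d₂−d₁)
k = ln(0.23/0.102) / (4.8 − 2) = ln(2.255) / 2.8 = 0.8131 / 2.8 = 0.2904 km⁻¹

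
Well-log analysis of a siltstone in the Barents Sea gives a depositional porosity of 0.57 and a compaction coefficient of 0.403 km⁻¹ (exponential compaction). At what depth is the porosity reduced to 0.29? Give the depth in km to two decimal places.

Invert Athy's law: d = ln(n₀/n) / c
d = ln(0.57/0.29) / 0.403 = ln(1.966) / 0.403 = 0.6758 / 0.403 = 1.677 km

1.68 km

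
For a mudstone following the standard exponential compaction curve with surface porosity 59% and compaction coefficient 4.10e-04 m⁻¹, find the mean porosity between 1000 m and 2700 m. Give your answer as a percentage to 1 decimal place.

Working in km (1 km = 1000 m; k in km⁻¹ = k in m⁻¹ × 1000):
⟨phi⟩ = (1/(z₂−z₁)) ∫ phi₀ e^(−kz) dz = phi₀·(e^(−k·z₁) − e^(−k·z₂)) / (k·(z₂−z₁))
e^(−0.41×1) = 0.6637; e^(−0.41×2.7) = 0.3305
⟨phi⟩ = 0.59 × (0.6637 − 0.3305) / (0.41 × 1.7) = 0.59 × 0.4779 = 0.2820

28.2%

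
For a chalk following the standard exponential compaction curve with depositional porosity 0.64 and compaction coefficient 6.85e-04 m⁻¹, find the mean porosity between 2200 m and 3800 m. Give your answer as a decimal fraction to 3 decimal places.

0.086

Working in km (1 km = 1000 m; c in km⁻¹ = c in m⁻¹ × 1000):
⟨phi⟩ = (1/(z₂−z₁)) ∫ phi₀ e^(−cz) dz = phi₀·(e^(−c·z₁) − e^(−c·z₂)) / (c·(z₂−z₁))
e^(−0.685×2.2) = 0.2216; e^(−0.685×3.8) = 0.0741
⟨phi⟩ = 0.64 × (0.2216 − 0.0741) / (0.685 × 1.6) = 0.64 × 0.1346 = 0.0861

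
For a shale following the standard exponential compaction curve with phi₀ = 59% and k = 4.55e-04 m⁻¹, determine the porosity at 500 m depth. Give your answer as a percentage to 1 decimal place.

Working in km (1 km = 1000 m; k in km⁻¹ = k in m⁻¹ × 1000):
phi = phi₀·exp(−k·z) = 0.59 × exp(−0.455 × 0.5) = 0.59 × exp(−0.2275)
  = 0.59 × 0.7965 = 0.4699

47.0%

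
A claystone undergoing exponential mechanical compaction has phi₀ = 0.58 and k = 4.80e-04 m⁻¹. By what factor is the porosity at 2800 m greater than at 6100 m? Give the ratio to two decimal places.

Working in km (1 km = 1000 m; k in km⁻¹ = k in m⁻¹ × 1000):
phi(z₁)/phi(z₂) = e^(−k·z₁)/e^(−k·z₂) = e^{k(z₂−z₁)}
= exp(0.48 × 3.3) = exp(1.584) = 4.8744

4.87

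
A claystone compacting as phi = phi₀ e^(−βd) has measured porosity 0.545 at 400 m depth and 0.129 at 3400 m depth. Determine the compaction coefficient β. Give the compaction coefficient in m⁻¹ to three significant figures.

Working in km (1 km = 1000 m; β in km⁻¹ = β in m⁻¹ × 1000):
Athy: phi(d) = phi₀ e^(−βd) ⇒ phi₁/phi₂ = e^{β(d₂−d₁)} ⇒ β = ln(phi₁/phi₂)/(d₂−d₁)
β = ln(0.545/0.129) / (3.4 − 0.4) = ln(4.225) / 3 = 1.4410 / 3 = 0.4803 km⁻¹

0.000480 m⁻¹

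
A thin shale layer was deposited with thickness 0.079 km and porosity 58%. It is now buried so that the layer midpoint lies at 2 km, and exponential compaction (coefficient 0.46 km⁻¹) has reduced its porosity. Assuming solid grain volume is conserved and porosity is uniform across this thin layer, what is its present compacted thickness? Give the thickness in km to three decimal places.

0.043 km

Porosity at 2 km: n = 0.58·exp(−0.46×2) = 0.2311
Solid-volume conservation: h(1−n) = h₀(1−n₀) ⇒ h = h₀·(1−n₀)/(1−n)
h = 0.079 × (1 − 0.58)/(1 − 0.2311) = 0.079 × 0.5463 = 0.0432 km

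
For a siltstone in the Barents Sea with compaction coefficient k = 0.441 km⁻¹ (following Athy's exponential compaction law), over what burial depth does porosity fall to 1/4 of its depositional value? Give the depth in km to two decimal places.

n/n₀ = 1/4 ⇒ exp(−k·Z) = 1/4 ⇒ Z = ln(4) / k
Z = 1.3863 / 0.441 = 3.144 km

3.14 km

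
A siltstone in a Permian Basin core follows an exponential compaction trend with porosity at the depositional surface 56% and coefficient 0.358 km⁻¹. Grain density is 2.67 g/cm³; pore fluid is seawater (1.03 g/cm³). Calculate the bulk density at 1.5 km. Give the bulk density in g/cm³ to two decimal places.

Porosity at depth: n = 0.56·exp(−0.358×1.5) = 0.56×0.5845 = 0.3273
Bulk density: ρ_b = (1−n)ρ_g + n·ρ_f = 0.6727×2.67 + 0.3273×1.03
       = 1.796 + 0.337 = 2.133 g/cm³

2.13 g/cm³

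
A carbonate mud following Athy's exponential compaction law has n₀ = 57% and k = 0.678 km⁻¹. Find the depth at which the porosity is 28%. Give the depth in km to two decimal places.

Invert Athy's law: Z = ln(n₀/n) / k
Z = ln(0.57/0.28) / 0.678 = ln(2.036) / 0.678 = 0.7108 / 0.678 = 1.048 km

1.05 km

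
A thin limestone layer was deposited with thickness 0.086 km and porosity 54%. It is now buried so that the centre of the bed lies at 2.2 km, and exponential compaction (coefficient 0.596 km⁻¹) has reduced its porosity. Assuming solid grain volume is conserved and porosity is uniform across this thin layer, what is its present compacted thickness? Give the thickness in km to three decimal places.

0.046 km

Porosity at 2.2 km: phi = 0.54·exp(−0.596×2.2) = 0.1455
Solid-volume conservation: h(1−phi) = h₀(1−phi₀) ⇒ h = h₀·(1−phi₀)/(1−phi)
h = 0.086 × (1 − 0.54)/(1 − 0.1455) = 0.086 × 0.5383 = 0.0463 km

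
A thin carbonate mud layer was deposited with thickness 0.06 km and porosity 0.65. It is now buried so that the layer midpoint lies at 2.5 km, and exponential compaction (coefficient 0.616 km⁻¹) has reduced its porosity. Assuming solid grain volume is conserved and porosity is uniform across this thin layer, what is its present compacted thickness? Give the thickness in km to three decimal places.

0.024 km

Porosity at 2.5 km: n = 0.65·exp(−0.616×2.5) = 0.1393
Solid-volume conservation: h(1−n) = h₀(1−n₀) ⇒ h = h₀·(1−n₀)/(1−n)
h = 0.06 × (1 − 0.65)/(1 − 0.1393) = 0.06 × 0.4067 = 0.0244 km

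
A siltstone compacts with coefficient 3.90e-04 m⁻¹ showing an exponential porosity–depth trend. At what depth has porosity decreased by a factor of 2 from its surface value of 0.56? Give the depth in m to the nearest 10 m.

1780 m

Working in km (1 km = 1000 m; c in km⁻¹ = c in m⁻¹ × 1000):
phi/phi₀ = 1/2 ⇒ exp(−c·d) = 1/2 ⇒ d = ln(2) / c
d = 0.6931 / 0.39 = 1.777 km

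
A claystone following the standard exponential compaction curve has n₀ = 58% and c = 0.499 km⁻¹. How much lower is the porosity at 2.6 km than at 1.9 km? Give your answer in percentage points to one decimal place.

6.6 percentage points

n(1.9) = 0.58·e^(−0.499×1.9) = 0.2247
n(2.6) = 0.58·e^(−0.499×2.6) = 0.1585
Δn = 0.2247 − 0.1585 = 0.0663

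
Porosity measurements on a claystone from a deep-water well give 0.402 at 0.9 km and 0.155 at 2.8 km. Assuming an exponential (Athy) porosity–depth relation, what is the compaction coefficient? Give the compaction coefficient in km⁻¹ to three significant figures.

Athy: φ(Z) = φ₀ e^(−kZ) ⇒ φ₁/φ₂ = e^{k(Z₂−Z₁)} ⇒ k = ln(φ₁/φ₂)/(Z₂−Z₁)
k = ln(0.402/0.155) / (2.8 − 0.9) = ln(2.594) / 1.9 = 0.9530 / 1.9 = 0.5016 km⁻¹

0.502 km⁻¹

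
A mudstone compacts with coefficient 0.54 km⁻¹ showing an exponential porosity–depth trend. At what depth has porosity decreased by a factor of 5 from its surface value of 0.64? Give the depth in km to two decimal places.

2.98 km

phi/phi₀ = 1/5 ⇒ exp(−c·z) = 1/5 ⇒ z = ln(5) / c
z = 1.6094 / 0.54 = 2.980 km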